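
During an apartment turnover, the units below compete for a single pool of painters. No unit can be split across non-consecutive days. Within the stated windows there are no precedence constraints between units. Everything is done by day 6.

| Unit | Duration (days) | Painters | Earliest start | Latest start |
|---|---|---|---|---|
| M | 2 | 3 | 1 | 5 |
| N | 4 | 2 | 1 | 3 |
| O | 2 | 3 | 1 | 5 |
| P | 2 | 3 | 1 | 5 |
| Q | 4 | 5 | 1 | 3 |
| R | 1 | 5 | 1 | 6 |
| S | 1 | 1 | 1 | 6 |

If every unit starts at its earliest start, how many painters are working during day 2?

At early start, day 2 has: M, N, O, P, Q.
Demand: 3 + 2 + 3 + 3 + 5 = 16.

16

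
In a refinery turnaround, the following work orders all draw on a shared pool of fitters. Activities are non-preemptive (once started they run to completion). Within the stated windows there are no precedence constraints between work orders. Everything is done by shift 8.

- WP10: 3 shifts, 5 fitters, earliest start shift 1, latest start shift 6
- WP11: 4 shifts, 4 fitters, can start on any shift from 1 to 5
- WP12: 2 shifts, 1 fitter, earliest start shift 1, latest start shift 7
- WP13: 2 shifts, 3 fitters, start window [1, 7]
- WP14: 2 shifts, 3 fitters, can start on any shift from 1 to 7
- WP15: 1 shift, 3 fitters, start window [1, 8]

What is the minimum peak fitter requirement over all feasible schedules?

7

Early-start (WP10@1, WP11@1, WP12@1, WP13@1, WP14@1, WP15@1) gives peak 19: s1:19  s2:16  s3:9  s4:4  s5:0  s6:0  s7:0  s8:0.
Shift WP11→4, WP13→4, WP14→6, WP15→8.
Schedule WP10@1, WP11@4, WP12@1, WP13@4, WP14@6, WP15@8: s1:6  s2:6  s3:5  s4:7  s5:7  s6:7  s7:7  s8:3 — peak 7.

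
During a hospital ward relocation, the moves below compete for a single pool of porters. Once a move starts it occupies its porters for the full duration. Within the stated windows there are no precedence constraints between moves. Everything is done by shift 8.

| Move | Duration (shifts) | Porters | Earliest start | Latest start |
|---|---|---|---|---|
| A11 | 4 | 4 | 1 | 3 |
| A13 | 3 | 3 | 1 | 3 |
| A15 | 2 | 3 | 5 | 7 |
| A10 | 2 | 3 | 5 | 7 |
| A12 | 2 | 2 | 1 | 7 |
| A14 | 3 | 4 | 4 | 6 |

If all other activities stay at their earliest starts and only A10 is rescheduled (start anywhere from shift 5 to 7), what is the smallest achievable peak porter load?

A10@5: s1:9  s2:9  s3:7  s4:8  s5:10  s6:10  s7:0  s8:0 → peak 10
A10@6: s1:9  s2:9  s3:7  s4:8  s5:7  s6:10  s7:3  s8:0 → peak 10
A10@7: s1:9  s2:9  s3:7  s4:8  s5:7  s6:7  s7:3  s8:3 → peak 9
Best is A10@7, peak 9.

9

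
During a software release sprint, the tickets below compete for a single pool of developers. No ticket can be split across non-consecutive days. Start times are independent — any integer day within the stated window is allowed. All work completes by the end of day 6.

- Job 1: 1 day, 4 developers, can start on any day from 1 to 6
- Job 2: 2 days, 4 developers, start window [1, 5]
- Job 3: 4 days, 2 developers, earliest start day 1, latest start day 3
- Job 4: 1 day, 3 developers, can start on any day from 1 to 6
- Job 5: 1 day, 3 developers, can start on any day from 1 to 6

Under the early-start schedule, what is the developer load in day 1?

16

At early start, day 1 has: Job 1, Job 2, Job 3, Job 4, Job 5.
Demand: 4 + 4 + 2 + 3 + 3 = 16.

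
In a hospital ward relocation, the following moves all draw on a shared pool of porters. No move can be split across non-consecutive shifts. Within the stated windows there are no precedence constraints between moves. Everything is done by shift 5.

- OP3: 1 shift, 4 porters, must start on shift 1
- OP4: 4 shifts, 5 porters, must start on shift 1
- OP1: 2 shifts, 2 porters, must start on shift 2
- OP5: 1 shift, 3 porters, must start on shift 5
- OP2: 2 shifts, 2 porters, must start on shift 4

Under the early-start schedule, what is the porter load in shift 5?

5

At early start, shift 5 has: OP5, OP2.
Demand: 3 + 2 = 5.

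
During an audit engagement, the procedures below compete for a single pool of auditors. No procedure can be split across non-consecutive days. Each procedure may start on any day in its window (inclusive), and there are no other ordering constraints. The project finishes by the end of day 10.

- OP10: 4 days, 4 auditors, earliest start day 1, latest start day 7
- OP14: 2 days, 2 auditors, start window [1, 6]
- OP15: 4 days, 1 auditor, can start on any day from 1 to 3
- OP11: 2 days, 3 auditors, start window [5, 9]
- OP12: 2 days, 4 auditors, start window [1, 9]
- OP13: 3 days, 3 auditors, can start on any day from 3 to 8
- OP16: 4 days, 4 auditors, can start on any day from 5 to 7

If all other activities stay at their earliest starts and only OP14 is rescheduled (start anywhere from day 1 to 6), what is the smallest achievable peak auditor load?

10

OP14@1: d1:11  d2:11  d3:8  d4:8  d5:10  d6:7  d7:4  d8:4  d9:0  d10:0 → peak 11
OP14@2: d1:9  d2:11  d3:10  d4:8  d5:10  d6:7  d7:4  d8:4  d9:0  d10:0 → peak 11
OP14@3: d1:9  d2:9  d3:10  d4:10  d5:10  d6:7  d7:4  d8:4  d9:0  d10:0 → peak 10
OP14@4: d1:9  d2:9  d3:8  d4:10  d5:12  d6:7  d7:4  d8:4  d9:0  d10:0 → peak 12
OP14@5: d1:9  d2:9  d3:8  d4:8  d5:12  d6:9  d7:4  d8:4  d9:0  d10:0 → peak 12
OP14@6: d1:9  d2:9  d3:8  d4:8  d5:10  d6:9  d7:6  d8:4  d9:0  d10:0 → peak 10
Best is OP14@3, peak 10.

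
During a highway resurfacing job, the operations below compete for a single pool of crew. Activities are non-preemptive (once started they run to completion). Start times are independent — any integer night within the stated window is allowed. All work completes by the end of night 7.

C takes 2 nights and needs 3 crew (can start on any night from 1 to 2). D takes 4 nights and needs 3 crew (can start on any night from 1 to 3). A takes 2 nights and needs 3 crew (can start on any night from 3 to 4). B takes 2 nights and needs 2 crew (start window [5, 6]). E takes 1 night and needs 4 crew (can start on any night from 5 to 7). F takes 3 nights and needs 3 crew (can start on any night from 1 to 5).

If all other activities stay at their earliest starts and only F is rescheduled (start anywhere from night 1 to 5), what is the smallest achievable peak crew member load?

9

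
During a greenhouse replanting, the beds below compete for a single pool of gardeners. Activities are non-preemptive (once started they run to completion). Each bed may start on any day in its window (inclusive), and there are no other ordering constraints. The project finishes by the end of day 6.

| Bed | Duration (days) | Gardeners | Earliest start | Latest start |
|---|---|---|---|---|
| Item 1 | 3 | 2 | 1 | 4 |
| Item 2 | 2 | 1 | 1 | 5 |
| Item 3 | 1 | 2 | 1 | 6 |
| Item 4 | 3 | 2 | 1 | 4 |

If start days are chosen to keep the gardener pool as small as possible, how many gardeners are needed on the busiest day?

4

Early-start (Item 1@1, Item 2@1, Item 3@1, Item 4@1) gives peak 7: d1:7  d2:5  d3:4  d4:0  d5:0  d6:0.
Shift Item 3→3, Item 4→4.
Schedule Item 1@1, Item 2@1, Item 3@3, Item 4@4: d1:3  d2:3  d3:4  d4:2  d5:2  d6:2 — peak 4.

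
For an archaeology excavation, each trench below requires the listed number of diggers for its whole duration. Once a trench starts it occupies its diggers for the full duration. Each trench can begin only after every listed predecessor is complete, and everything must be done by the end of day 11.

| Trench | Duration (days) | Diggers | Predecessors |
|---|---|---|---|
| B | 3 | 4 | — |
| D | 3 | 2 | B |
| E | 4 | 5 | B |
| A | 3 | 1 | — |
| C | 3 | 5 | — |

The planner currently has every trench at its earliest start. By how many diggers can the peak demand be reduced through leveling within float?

Early-start peak: d1:10  d2:10  d3:10  d4:7  d5:7  d6:7  d7:5  d8:0  d9:0  d10:0  d11:0 ⇒ 10.
Leveled (B@1, D@4, E@4, A@1, C@8): d1:5  d2:5  d3:5  d4:7  d5:7  d6:7  d7:5  d8:5  d9:5  d10:5  d11:0 ⇒ 7.
Reduction 10 − 7 = 3.

3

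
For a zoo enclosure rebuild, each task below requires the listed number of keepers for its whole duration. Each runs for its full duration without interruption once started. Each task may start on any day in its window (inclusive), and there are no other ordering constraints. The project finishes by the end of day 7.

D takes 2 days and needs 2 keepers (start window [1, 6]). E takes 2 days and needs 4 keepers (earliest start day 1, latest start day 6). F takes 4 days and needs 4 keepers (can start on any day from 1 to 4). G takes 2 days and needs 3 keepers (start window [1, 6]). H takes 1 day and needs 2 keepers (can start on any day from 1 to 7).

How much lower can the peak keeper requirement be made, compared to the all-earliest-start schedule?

8

Early-start peak: d1:15  d2:13  d3:4  d4:4  d5:0  d6:0  d7:0 ⇒ 15.
Leveled (D@1, E@1, F@3, G@3, H@5): d1:6  d2:6  d3:7  d4:7  d5:6  d6:4  d7:0 ⇒ 7.
Reduction 15 − 7 = 8.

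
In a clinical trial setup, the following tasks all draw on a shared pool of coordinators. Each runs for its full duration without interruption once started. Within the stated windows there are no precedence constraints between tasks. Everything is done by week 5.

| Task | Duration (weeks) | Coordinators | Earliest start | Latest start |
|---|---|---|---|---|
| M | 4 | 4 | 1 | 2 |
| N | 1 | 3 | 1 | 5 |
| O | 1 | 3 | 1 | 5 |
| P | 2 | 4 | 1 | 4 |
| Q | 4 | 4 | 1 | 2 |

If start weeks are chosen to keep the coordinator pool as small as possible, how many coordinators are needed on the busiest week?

12

Early-start (M@1, N@1, O@1, P@1, Q@1) gives peak 18: w1:18  w2:12  w3:8  w4:8  w5:0.
Shift P→2, Q→2.
Schedule M@1, N@1, O@1, P@2, Q@2: w1:10  w2:12  w3:12  w4:8  w5:4 — peak 12.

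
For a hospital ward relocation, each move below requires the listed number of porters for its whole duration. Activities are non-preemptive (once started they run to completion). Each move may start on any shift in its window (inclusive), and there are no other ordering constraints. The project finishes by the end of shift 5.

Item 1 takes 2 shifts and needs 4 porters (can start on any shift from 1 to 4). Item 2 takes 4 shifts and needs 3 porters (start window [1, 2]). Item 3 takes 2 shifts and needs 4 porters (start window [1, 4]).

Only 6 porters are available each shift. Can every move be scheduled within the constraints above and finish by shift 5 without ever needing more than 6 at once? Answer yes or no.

no

The minimum achievable peak is 7; 6 < 7, so no feasible schedule stays within the cap.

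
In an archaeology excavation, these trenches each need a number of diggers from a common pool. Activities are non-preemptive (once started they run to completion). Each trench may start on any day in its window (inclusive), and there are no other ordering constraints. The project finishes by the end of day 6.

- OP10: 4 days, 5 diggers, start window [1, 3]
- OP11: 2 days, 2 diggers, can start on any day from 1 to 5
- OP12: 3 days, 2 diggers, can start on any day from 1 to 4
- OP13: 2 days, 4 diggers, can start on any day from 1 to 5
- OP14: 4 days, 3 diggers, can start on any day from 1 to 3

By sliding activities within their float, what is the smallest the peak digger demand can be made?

10

Early-start (OP10@1, OP11@1, OP12@1, OP13@1, OP14@1) gives peak 16: d1:16  d2:16  d3:10  d4:8  d5:0  d6:0.
Shift OP13→5, OP14→3.
Schedule OP10@1, OP11@1, OP12@1, OP13@5, OP14@3: d1:9  d2:9  d3:10  d4:8  d5:7  d6:7 — peak 10.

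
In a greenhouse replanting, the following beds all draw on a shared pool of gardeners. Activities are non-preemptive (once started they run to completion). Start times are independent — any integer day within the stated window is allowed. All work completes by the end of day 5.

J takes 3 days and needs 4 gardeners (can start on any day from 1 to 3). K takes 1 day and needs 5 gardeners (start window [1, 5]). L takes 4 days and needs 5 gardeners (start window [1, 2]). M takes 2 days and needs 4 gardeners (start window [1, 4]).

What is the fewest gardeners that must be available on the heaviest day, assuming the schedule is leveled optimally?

9

Early-start (J@1, K@1, L@1, M@1) gives peak 18: d1:18  d2:13  d3:9  d4:5  d5:0.
Shift L→2, M→4.
Schedule J@1, K@1, L@2, M@4: d1:9  d2:9  d3:9  d4:9  d5:9 — peak 9.
Total gardener-days = 45 over 5 days ⇒ peak ≥ ⌈45/5⌉ = 9, so 9 is optimal.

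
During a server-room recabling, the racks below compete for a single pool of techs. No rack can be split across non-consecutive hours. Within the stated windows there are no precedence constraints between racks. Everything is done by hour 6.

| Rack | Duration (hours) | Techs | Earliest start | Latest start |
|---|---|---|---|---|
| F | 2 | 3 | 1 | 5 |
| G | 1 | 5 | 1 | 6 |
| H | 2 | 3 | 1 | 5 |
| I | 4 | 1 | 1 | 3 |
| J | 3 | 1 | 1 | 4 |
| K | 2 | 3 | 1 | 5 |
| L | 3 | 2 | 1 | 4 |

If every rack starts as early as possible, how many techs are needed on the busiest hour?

18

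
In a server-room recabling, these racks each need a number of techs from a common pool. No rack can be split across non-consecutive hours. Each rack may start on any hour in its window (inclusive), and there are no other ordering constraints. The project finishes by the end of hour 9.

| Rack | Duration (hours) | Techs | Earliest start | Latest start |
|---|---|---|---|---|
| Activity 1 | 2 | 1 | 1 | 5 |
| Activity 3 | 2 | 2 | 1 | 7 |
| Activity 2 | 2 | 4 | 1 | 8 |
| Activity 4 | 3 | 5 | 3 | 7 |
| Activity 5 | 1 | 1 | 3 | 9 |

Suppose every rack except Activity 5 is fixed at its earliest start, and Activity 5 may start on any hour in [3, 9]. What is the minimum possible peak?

7

Activity 5@3: h1:7  h2:7  h3:6  h4:5  h5:5  h6:0  h7:0  h8:0  h9:0 → peak 7
Activity 5@4: h1:7  h2:7  h3:5  h4:6  h5:5  h6:0  h7:0  h8:0  h9:0 → peak 7
Activity 5@5: h1:7  h2:7  h3:5  h4:5  h5:6  h6:0  h7:0  h8:0  h9:0 → peak 7
Activity 5@6: h1:7  h2:7  h3:5  h4:5  h5:5  h6:1  h7:0  h8:0  h9:0 → peak 7
Activity 5@7: h1:7  h2:7  h3:5  h4:5  h5:5  h6:0  h7:1  h8:0  h9:0 → peak 7
Activity 5@8: h1:7  h2:7  h3:5  h4:5  h5:5  h6:0  h7:0  h8:1  h9:0 → peak 7
Activity 5@9: h1:7  h2:7  h3:5  h4:5  h5:5  h6:0  h7:0  h8:0  h9:1 → peak 7
Best is Activity 5@3, peak 7.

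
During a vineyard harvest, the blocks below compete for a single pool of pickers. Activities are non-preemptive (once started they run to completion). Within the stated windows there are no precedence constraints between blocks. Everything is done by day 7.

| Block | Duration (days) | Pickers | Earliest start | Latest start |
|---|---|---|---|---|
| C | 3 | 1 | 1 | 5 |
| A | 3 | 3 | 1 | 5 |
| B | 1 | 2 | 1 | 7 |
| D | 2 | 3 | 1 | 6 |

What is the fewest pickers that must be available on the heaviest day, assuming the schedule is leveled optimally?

Early-start (C@1, A@1, B@1, D@1) gives peak 9: d1:9  d2:7  d3:4  d4:0  d5:0  d6:0  d7:0.
Shift B→4, D→5.
Schedule C@1, A@1, B@4, D@5: d1:4  d2:4  d3:4  d4:2  d5:3  d6:3  d7:0 — peak 4.

4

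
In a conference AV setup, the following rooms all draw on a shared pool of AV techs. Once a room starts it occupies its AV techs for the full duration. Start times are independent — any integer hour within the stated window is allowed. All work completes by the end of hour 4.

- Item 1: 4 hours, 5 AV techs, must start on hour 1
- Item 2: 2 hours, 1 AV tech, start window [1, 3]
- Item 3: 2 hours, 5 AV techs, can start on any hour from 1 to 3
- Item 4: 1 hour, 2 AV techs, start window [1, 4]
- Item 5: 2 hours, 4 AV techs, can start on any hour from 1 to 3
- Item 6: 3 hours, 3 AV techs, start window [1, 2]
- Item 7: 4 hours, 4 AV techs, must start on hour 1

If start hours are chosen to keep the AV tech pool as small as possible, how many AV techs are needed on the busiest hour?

17

Early-start (Item 1@1, Item 2@1, Item 3@1, Item 4@1, Item 5@1, Item 6@1, Item 7@1) gives peak 24: h1:24  h2:22  h3:12  h4:9.
Shift Item 3→3, Item 6→2.
Schedule Item 1@1, Item 2@1, Item 3@3, Item 4@1, Item 5@1, Item 6@2, Item 7@1: h1:16  h2:17  h3:17  h4:17 — peak 17.
Total AV tech-hours = 67 over 4 hours ⇒ peak ≥ ⌈67/4⌉ = 17, so 17 is optimal.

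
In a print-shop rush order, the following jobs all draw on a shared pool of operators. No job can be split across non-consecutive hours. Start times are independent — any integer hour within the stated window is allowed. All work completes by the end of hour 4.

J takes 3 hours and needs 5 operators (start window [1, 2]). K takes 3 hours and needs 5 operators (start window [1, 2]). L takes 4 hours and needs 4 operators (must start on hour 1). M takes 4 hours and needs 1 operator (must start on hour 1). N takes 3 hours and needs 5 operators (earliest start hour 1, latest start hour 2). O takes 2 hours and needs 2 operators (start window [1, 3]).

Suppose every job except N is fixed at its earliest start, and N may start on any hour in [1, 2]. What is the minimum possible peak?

22

N@1: h1:22  h2:22  h3:20  h4:5 → peak 22
N@2: h1:17  h2:22  h3:20  h4:10 → peak 22
Best is N@1, peak 22.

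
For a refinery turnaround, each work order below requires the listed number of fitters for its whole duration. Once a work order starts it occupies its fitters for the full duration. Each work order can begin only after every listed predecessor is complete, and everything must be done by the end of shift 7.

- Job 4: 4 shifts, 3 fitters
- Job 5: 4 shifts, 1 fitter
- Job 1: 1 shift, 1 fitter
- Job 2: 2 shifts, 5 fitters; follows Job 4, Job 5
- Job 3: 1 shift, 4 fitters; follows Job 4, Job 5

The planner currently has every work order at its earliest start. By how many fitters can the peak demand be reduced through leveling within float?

Early-start peak: s1:5  s2:4  s3:4  s4:4  s5:9  s6:5  s7:0 ⇒ 9.
Leveled (Job 4@1, Job 5@1, Job 1@1, Job 2@5, Job 3@7): s1:5  s2:4  s3:4  s4:4  s5:5  s6:5  s7:4 ⇒ 5.
Reduction 9 − 5 = 4.

4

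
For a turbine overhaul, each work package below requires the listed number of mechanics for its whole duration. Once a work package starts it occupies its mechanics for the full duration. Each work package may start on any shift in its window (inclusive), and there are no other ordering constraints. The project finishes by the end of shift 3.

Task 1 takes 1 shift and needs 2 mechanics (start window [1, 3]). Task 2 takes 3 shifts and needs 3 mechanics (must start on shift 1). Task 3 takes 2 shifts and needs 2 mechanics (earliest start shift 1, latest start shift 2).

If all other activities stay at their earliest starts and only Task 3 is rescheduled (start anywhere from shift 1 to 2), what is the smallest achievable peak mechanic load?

Task 3@1: s1:7  s2:5  s3:3 → peak 7
Task 3@2: s1:5  s2:5  s3:5 → peak 5
Best is Task 3@2, peak 5.

5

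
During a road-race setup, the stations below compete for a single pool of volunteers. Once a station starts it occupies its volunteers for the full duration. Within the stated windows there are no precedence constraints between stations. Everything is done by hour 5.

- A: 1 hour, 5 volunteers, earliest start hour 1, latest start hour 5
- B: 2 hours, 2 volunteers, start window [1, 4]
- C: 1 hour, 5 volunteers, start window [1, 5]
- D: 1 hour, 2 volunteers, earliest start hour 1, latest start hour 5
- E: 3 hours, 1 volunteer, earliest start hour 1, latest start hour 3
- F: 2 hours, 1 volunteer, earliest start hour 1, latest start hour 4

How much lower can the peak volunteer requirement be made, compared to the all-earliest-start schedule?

11

Early-start peak: h1:16  h2:4  h3:1  h4:0  h5:0 ⇒ 16.
Leveled (A@1, B@2, C@5, D@2, E@2, F@3): h1:5  h2:5  h3:4  h4:2  h5:5 ⇒ 5.
Reduction 16 − 5 = 11.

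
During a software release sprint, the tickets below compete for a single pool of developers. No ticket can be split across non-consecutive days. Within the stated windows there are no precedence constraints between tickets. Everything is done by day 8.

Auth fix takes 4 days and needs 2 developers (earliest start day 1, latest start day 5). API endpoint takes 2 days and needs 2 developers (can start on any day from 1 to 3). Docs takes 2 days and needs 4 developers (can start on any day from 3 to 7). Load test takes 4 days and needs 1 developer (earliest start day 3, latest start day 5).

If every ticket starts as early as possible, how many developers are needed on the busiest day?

7

Early-start schedule: Auth fix@1, API endpoint@1, Docs@3, Load test@3.
Load per day: day 1: 4, day 2: 4, day 3: 7, day 4: 7, day 5: 1, day 6: 1, day 7: 0, day 8: 0.
Peak is 7.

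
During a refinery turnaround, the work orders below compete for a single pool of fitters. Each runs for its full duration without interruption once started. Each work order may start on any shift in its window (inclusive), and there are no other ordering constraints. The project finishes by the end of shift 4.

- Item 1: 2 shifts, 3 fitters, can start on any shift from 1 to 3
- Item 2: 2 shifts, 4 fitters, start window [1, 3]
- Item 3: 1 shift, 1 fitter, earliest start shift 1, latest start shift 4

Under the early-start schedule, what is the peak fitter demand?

Early-start schedule: Item 1@1, Item 2@1, Item 3@1.
Load per shift: shift 1: 8, shift 2: 7, shift 3: 0, shift 4: 0.
Peak is 8.

8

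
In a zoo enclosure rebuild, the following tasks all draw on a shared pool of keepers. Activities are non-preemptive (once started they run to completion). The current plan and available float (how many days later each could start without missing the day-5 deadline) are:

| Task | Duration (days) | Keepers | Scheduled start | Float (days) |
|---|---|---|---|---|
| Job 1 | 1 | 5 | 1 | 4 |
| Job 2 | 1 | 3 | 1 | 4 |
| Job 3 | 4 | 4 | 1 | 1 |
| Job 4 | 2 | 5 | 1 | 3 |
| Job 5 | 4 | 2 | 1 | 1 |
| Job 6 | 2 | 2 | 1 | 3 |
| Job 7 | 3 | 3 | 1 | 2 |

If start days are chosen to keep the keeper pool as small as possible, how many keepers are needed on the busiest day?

11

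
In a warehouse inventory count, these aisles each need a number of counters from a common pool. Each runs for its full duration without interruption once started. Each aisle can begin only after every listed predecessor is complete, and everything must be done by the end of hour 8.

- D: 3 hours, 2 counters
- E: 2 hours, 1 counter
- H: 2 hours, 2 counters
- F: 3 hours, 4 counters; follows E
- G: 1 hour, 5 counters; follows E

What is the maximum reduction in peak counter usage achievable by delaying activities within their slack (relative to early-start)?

Early-start peak: h1:5  h2:5  h3:11  h4:4  h5:4  h6:0  h7:0  h8:0 ⇒ 11.
Leveled (D@1, E@1, H@1, F@4, G@7): h1:5  h2:5  h3:2  h4:4  h5:4  h6:4  h7:5  h8:0 ⇒ 5.
Reduction 11 − 5 = 6.

6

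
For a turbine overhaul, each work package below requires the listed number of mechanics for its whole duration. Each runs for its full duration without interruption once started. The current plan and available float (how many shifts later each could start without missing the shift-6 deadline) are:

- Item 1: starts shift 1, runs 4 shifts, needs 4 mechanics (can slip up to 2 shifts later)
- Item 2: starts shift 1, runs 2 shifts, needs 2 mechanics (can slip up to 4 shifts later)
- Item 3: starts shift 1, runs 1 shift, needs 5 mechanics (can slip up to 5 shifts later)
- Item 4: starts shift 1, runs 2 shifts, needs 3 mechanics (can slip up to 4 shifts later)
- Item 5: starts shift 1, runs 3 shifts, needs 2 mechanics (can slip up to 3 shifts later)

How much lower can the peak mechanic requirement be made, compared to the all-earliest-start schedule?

Early-start peak: s1:16  s2:11  s3:6  s4:4  s5:0  s6:0 ⇒ 16.
Leveled (Item 1@1, Item 2@5, Item 3@6, Item 4@1, Item 5@3): s1:7  s2:7  s3:6  s4:6  s5:4  s6:7 ⇒ 7.
Reduction 16 − 7 = 9.

9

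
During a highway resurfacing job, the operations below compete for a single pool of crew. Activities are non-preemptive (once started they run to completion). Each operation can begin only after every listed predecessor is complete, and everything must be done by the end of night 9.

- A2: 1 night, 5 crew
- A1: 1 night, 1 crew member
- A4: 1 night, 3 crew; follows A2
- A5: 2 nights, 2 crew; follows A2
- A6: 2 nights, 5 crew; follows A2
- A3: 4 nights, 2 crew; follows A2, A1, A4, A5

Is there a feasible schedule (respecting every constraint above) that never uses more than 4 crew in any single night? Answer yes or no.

no

The minimum achievable peak is 5; 4 < 5, so no feasible schedule stays within the cap.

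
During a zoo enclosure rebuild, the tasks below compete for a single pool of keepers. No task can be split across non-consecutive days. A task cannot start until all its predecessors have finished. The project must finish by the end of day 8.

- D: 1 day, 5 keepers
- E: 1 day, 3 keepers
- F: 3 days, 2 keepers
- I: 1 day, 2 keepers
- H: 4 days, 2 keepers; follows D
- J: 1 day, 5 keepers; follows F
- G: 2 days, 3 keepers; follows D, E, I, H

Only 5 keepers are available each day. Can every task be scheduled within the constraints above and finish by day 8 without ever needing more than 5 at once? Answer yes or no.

Schedule D@1, E@2, F@4, I@3, H@2, J@8, G@6: d1:5  d2:5  d3:4  d4:4  d5:4  d6:5  d7:3  d8:5 — peak 5 ≤ 5.

yes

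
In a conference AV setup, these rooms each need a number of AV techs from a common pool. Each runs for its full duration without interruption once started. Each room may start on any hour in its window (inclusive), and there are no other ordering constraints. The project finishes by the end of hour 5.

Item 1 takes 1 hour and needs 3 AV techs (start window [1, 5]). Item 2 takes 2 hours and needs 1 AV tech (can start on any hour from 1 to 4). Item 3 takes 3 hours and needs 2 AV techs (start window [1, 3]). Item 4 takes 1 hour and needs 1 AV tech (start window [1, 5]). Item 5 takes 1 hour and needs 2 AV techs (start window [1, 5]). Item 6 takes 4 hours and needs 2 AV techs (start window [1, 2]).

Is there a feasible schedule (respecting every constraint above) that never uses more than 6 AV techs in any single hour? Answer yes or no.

yes

Schedule Item 1@1, Item 2@1, Item 3@2, Item 4@1, Item 5@5, Item 6@2: h1:5  h2:5  h3:4  h4:4  h5:4 — peak 5 ≤ 6.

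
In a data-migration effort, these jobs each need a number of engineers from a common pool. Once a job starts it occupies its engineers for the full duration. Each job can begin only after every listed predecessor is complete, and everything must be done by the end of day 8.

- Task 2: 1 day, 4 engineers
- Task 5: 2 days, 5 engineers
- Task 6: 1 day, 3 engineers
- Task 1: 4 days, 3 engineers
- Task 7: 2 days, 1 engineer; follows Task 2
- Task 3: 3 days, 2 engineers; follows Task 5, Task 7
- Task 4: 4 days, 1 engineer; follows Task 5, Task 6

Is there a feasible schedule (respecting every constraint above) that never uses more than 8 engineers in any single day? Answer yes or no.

Schedule Task 2@1, Task 5@2, Task 6@4, Task 1@4, Task 7@2, Task 3@5, Task 4@5: d1:4  d2:6  d3:6  d4:6  d5:6  d6:6  d7:6  d8:1 — peak 6 ≤ 8.

yes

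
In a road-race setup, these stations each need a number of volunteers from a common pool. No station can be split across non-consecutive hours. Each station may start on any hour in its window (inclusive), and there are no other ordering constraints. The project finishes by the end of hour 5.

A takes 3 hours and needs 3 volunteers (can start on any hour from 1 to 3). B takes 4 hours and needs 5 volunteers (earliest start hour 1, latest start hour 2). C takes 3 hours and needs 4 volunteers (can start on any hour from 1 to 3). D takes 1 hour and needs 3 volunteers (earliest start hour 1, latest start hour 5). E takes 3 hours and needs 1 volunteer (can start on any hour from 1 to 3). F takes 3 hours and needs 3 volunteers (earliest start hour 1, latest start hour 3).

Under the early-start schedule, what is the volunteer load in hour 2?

16

At early start, hour 2 has: A, B, C, E, F.
Demand: 3 + 5 + 4 + 1 + 3 = 16.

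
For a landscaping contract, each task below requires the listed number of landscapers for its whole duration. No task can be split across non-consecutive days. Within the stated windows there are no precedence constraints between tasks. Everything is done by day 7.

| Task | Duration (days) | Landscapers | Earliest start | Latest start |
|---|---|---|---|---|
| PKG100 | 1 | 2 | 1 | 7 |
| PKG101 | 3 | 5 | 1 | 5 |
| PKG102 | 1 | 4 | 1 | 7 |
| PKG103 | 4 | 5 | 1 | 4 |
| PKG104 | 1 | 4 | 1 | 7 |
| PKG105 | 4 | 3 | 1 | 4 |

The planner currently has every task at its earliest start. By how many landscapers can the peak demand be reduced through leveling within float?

14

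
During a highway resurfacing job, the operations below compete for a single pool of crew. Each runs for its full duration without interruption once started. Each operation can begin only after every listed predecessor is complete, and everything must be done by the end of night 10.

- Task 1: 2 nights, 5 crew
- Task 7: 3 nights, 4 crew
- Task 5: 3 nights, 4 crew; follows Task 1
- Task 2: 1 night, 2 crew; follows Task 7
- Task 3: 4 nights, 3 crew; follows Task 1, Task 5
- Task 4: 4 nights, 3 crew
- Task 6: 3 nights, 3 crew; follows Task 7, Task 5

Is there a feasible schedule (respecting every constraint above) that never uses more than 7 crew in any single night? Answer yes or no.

no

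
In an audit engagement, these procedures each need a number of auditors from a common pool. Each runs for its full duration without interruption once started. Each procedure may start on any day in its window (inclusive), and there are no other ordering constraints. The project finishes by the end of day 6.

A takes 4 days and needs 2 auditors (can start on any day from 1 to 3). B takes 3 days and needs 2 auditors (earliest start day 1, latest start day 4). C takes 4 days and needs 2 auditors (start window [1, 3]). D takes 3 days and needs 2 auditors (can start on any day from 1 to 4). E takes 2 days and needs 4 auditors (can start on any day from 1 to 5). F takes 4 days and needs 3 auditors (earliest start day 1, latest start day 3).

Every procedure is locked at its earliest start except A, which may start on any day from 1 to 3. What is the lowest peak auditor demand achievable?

13

A@1: d1:15  d2:15  d3:11  d4:7  d5:0  d6:0 → peak 15
A@2: d1:13  d2:15  d3:11  d4:7  d5:2  d6:0 → peak 15
A@3: d1:13  d2:13  d3:11  d4:7  d5:2  d6:2 → peak 13
Best is A@3, peak 13.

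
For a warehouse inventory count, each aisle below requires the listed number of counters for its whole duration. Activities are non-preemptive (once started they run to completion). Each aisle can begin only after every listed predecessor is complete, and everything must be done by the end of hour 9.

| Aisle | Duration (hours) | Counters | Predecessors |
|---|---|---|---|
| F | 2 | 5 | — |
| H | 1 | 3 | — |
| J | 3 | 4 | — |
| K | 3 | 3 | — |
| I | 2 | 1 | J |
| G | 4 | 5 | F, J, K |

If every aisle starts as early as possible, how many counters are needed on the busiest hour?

15

Early-start schedule: F@1, H@1, J@1, K@1, I@4, G@4.
Load per hour: hour 1: 15, hour 2: 12, hour 3: 7, hour 4: 6, hour 5: 6, hour 6: 5, hour 7: 5, hour 8: 0, hour 9: 0.
Peak is 15.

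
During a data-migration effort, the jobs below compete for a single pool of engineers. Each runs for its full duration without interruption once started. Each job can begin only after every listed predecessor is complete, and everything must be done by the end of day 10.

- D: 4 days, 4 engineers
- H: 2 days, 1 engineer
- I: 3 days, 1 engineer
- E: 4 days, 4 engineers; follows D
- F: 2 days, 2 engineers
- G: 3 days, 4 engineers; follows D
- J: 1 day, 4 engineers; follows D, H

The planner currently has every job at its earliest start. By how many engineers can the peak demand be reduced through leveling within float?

4

Early-start peak: d1:8  d2:8  d3:5  d4:4  d5:12  d6:8  d7:8  d8:4  d9:0  d10:0 ⇒ 12.
Leveled (D@1, H@1, I@1, E@5, F@1, G@5, J@8): d1:8  d2:8  d3:5  d4:4  d5:8  d6:8  d7:8  d8:8  d9:0  d10:0 ⇒ 8.
Reduction 12 − 8 = 4.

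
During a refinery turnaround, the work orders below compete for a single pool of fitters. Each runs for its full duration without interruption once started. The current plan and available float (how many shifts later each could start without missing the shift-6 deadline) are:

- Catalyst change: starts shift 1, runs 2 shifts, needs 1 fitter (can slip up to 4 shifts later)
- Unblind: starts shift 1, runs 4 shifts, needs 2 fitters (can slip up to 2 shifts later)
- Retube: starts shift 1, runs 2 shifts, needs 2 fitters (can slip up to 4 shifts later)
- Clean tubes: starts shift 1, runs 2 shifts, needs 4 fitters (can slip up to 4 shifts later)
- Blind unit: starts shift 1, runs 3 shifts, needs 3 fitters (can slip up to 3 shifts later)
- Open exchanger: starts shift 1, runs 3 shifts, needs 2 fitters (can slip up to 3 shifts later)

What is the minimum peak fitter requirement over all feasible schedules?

Early-start (Catalyst change@1, Unblind@1, Retube@1, Clean tubes@1, Blind unit@1, Open exchanger@1) gives peak 14: s1:14  s2:14  s3:7  s4:2  s5:0  s6:0.
Shift Clean tubes→5, Blind unit→3.
Schedule Catalyst change@1, Unblind@1, Retube@1, Clean tubes@5, Blind unit@3, Open exchanger@1: s1:7  s2:7  s3:7  s4:5  s5:7  s6:4 — peak 7.
Total fitter-shifts = 37 over 6 shifts ⇒ peak ≥ ⌈37/6⌉ = 7, so 7 is optimal.

7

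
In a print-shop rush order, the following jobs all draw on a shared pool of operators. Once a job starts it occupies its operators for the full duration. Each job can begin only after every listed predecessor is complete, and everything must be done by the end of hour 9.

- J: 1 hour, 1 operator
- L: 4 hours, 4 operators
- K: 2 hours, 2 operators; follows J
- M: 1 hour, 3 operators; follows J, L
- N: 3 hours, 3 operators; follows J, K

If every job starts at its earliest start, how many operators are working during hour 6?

3

At early start, hour 6 has: N.
Demand: 3 = 3.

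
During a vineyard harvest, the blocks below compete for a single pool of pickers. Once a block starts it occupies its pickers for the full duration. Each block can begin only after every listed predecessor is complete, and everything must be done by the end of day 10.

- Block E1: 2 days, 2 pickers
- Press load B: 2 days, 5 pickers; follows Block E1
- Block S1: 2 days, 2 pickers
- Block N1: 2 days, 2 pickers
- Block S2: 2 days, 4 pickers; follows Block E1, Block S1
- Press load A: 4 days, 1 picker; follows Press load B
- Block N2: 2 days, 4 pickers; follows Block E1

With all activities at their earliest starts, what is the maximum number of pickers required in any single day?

13

Early-start schedule: Block E1@1, Press load B@3, Block S1@1, Block N1@1, Block S2@3, Press load A@5, Block N2@3.
Load per day: day 1: 6, day 2: 6, day 3: 13, day 4: 13, day 5: 1, day 6: 1, day 7: 1, day 8: 1, day 9: 0, day 10: 0.
Peak is 13.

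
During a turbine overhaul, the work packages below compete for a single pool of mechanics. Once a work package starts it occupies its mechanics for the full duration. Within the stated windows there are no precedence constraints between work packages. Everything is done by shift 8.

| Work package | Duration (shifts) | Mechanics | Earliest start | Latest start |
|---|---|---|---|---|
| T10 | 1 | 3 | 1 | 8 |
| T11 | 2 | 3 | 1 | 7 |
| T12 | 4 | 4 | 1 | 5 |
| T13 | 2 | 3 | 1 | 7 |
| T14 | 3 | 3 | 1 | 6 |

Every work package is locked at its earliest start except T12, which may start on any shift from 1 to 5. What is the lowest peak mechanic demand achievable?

T12@1: s1:16  s2:13  s3:7  s4:4  s5:0  s6:0  s7:0  s8:0 → peak 16
T12@2: s1:12  s2:13  s3:7  s4:4  s5:4  s6:0  s7:0  s8:0 → peak 13
T12@3: s1:12  s2:9  s3:7  s4:4  s5:4  s6:4  s7:0  s8:0 → peak 12
T12@4: s1:12  s2:9  s3:3  s4:4  s5:4  s6:4  s7:4  s8:0 → peak 12
T12@5: s1:12  s2:9  s3:3  s4:0  s5:4  s6:4  s7:4  s8:4 → peak 12
Best is T12@3, peak 12.

12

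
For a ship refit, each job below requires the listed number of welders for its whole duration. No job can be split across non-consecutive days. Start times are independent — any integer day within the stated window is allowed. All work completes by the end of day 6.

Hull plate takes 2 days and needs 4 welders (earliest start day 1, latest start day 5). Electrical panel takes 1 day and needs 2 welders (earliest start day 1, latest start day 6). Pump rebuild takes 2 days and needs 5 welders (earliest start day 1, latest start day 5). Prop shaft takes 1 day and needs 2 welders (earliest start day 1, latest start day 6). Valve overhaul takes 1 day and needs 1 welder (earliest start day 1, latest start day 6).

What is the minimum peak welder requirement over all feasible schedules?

5

Early-start (Hull plate@1, Electrical panel@1, Pump rebuild@1, Prop shaft@1, Valve overhaul@1) gives peak 14: d1:14  d2:9  d3:0  d4:0  d5:0  d6:0.
Shift Electrical panel→3, Pump rebuild→4, Prop shaft→3.
Schedule Hull plate@1, Electrical panel@3, Pump rebuild@4, Prop shaft@3, Valve overhaul@1: d1:5  d2:4  d3:4  d4:5  d5:5  d6:0 — peak 5.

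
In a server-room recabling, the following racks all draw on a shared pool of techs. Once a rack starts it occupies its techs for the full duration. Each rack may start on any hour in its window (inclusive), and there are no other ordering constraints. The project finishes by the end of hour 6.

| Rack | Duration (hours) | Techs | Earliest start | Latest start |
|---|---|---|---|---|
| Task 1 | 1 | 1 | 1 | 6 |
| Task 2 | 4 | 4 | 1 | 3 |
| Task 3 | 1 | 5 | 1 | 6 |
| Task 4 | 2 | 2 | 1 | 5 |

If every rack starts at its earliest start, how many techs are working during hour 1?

12

At early start, hour 1 has: Task 1, Task 2, Task 3, Task 4.
Demand: 1 + 4 + 5 + 2 = 12.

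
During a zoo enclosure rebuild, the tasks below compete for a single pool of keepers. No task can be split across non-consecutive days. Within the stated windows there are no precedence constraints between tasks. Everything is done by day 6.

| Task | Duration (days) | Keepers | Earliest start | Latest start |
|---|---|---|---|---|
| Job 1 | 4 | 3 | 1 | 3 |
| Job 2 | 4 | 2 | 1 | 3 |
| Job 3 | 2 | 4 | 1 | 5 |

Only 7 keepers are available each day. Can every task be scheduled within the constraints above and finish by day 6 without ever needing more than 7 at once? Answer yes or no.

Schedule Job 1@1, Job 2@1, Job 3@5: d1:5  d2:5  d3:5  d4:5  d5:4  d6:4 — peak 5 ≤ 7.

yes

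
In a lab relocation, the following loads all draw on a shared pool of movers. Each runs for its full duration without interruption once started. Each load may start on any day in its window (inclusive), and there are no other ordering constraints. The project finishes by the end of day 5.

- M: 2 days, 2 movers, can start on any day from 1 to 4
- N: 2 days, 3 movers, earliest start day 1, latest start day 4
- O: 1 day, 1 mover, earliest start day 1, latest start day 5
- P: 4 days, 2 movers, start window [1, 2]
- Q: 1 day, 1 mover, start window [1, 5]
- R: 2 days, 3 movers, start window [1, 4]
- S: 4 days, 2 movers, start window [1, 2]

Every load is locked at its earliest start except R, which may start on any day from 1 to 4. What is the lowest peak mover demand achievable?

11

R@1: d1:14  d2:12  d3:4  d4:4  d5:0 → peak 14
R@2: d1:11  d2:12  d3:7  d4:4  d5:0 → peak 12
R@3: d1:11  d2:9  d3:7  d4:7  d5:0 → peak 11
R@4: d1:11  d2:9  d3:4  d4:7  d5:3 → peak 11
Best is R@3, peak 11.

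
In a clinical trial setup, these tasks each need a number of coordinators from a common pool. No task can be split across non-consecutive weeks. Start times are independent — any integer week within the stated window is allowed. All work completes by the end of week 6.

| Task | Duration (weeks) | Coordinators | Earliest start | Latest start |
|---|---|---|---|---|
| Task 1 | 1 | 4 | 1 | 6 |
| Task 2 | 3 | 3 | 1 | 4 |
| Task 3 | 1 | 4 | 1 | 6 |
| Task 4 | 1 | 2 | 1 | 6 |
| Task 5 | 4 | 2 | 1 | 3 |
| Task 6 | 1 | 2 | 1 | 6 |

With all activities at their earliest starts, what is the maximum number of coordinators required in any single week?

17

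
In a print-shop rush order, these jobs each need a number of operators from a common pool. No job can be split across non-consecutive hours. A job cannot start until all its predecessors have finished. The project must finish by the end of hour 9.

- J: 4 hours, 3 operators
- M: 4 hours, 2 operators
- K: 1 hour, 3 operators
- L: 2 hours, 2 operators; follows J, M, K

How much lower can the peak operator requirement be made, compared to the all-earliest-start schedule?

Early-start peak: h1:8  h2:5  h3:5  h4:5  h5:2  h6:2  h7:0  h8:0  h9:0 ⇒ 8.
Leveled (J@1, M@1, K@5, L@6): h1:5  h2:5  h3:5  h4:5  h5:3  h6:2  h7:2  h8:0  h9:0 ⇒ 5.
Reduction 8 − 5 = 3.

3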